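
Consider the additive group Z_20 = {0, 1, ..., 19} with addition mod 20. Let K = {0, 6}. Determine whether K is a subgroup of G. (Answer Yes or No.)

No

6 ∈ K but its inverse 14 ∉ K, so K is not a subgroup.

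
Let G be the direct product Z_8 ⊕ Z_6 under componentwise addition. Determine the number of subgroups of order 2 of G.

3

|G| = 48 and 2 | 48, so subgroups of order 2 are possible by Lagrange.
The subgroups of order 2 are: {(0,0), (0,3)}; {(0,0), (4,0)}; {(0,0), (4,3)}.
So G has 3 subgroups of order 2.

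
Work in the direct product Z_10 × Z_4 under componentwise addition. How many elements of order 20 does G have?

An element (a,b) has order lcm(ord(a), ord(b)); count pairs with lcm equal to 20.
Enumerating gives 16 such elements.

16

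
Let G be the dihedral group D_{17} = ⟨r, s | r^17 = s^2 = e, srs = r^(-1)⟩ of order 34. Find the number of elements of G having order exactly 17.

Enumerating element orders in G gives 16 elements of order 17.

16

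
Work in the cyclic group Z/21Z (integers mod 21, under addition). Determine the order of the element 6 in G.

In Z/21Z, the order of an element a is n/gcd(a, n).
gcd(6, 21) = 3, so |⟨6⟩| = 21/3 = 7.

7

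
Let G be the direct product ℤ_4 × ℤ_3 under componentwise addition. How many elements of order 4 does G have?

2

An element (a,b) has order lcm(ord(a), ord(b)); count pairs with lcm equal to 4.
Enumerating gives 2 such elements.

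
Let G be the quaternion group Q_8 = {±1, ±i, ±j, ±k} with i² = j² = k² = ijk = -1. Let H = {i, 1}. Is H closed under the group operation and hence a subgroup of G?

No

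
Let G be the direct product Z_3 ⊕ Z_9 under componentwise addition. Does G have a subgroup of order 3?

3 | 27. A subgroup of order 3 is {(0,0), (0,3), (0,6)}.

Yes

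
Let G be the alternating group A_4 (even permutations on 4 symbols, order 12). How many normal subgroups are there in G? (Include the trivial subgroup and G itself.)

G has 10 subgroups. Checking conjugation-invariance by order — order 1: 1/1 normal; order 2: 0/3 normal; order 3: 0/4 normal; order 4: 1/1 normal; order 12: 1/1 normal.
Total normal subgroups: 3.

3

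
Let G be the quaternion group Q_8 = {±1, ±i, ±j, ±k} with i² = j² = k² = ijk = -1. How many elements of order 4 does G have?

The elements of order 4 are: i, -i, j, -j, k, -k.
That's 6.

6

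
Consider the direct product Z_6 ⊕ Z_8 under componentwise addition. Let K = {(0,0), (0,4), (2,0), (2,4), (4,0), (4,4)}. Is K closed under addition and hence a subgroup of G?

Yes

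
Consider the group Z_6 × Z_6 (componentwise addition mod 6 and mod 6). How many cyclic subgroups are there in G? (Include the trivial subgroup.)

20

Group the elements of G by the cyclic subgroup they generate; each cyclic subgroup of order d accounts for φ(d) elements.
Cyclic subgroups by order — order 1: 1; order 2: 3; order 3: 4; order 6: 12.
Total: 20.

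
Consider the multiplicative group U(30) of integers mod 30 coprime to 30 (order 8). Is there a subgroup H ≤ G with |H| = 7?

No

7 does not divide |G| = 8, so by Lagrange no subgroup of order 7 exists.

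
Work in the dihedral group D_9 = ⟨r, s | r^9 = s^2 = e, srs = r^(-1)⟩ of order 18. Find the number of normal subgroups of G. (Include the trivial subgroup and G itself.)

G has 16 subgroups. Checking conjugation-invariance by order — order 1: 1/1 normal; order 2: 0/9 normal; order 3: 1/1 normal; order 6: 0/3 normal; order 9: 1/1 normal; order 18: 1/1 normal.
Total normal subgroups: 4.

4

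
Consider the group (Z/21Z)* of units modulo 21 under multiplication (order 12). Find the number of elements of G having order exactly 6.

6

The elements of order 6 are: 2, 5, 10, 11, 17, 19.
That's 6.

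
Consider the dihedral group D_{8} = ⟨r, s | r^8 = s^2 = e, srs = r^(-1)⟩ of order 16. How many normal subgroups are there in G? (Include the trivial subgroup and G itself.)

7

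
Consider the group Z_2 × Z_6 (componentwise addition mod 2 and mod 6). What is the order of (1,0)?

The order of (1,0) in Z_2 × Z_6 is lcm(ord(1) in Z_2, ord(0) in Z_6).
ord(1) = 2 and ord(0) = 1, so |⟨(1,0)⟩| = lcm(2, 1) = 2.

2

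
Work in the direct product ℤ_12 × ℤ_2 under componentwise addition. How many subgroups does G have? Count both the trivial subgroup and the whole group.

|G| = 24, so by Lagrange every subgroup order divides 24. Divisors: 1, 2, 3, 4, 6, 8, 12, 24.
Subgroups by order — order 1: 1; order 2: 3; order 3: 1; order 4: 3; order 6: 3; order 8: 1; order 12: 3; order 24: 1.
Total: 1 + 3 + 1 + 3 + 3 + 1 + 3 + 1 = 16.

16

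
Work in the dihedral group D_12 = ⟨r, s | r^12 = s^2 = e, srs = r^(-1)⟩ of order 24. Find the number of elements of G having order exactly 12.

4

The elements of order 12 are: r, r^5, r^7, r^11.
That's 4.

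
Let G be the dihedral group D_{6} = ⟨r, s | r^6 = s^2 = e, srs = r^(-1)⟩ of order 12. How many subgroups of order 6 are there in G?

3

|G| = 12 and 6 | 12, so subgroups of order 6 are possible by Lagrange.
The subgroups of order 6 are: {e, r, r^2, r^3, r^4, r^5}; {e, r^2, r^4, s, r^2s, r^4s}; {e, r^2, r^4, rs, r^3s, r^5s}.
So G has 3 subgroups of order 6.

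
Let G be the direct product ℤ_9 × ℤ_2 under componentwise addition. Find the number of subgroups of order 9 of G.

1

|G| = 18 and 9 | 18, so subgroups of order 9 are possible by Lagrange.
The subgroups of order 9 are: {(0,0), (1,0), (2,0), (3,0), (4,0), (5,0), (6,0), (7,0), (8,0)}.
So G has 1 subgroup of order 9.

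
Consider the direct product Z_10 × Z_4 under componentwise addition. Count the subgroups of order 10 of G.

3

|G| = 40 and 10 | 40, so subgroups of order 10 are possible by Lagrange.
The subgroups of order 10 are: {(0,0), (0,2), (2,0), (2,2), (4,0), (4,2), (6,0), (6,2), (8,0), (8,2)}; {(0,0), (1,0), (2,0), (3,0), (4,0), (5,0), (6,0), (7,0), (8,0), (9,0)}; {(0,0), (1,2), (2,0), (3,2), (4,0), (5,2), (6,0), (7,2), (8,0), (9,2)}.
So G has 3 subgroups of order 10.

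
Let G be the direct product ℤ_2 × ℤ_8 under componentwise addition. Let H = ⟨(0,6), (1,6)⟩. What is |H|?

8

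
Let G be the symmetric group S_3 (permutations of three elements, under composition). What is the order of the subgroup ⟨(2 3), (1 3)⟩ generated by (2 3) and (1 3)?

6

|⟨(2 3)⟩| = 2 and |⟨(1 3)⟩| = 2, so |H| is a multiple of lcm(2, 2) = 2 and divides |G| = 6.
Closing {(2 3), (1 3)} under the group operation gives all of G, so |H| = 6.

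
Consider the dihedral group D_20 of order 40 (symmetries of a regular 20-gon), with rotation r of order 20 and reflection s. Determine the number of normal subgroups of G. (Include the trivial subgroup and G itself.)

G has 48 subgroups. Checking conjugation-invariance by order — order 1: 1/1 normal; order 2: 1/21 normal; order 4: 1/11 normal; order 5: 1/1 normal; order 8: 0/5 normal; order 10: 1/5 normal; order 20: 3/3 normal; order 40: 1/1 normal.
Total normal subgroups: 9.

9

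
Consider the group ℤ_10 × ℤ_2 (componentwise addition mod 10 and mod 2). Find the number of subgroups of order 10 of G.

|G| = 20 and 10 | 20, so subgroups of order 10 are possible by Lagrange.
The subgroups of order 10 are: {(0,0), (0,1), (2,0), (2,1), (4,0), (4,1), (6,0), (6,1), (8,0), (8,1)}; {(0,0), (1,0), (2,0), (3,0), (4,0), (5,0), (6,0), (7,0), (8,0), (9,0)}; {(0,0), (1,1), (2,0), (3,1), (4,0), (5,1), (6,0), (7,1), (8,0), (9,1)}.
So G has 3 subgroups of order 10.

3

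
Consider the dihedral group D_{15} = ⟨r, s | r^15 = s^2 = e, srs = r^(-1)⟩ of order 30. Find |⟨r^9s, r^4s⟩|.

6

|⟨r^9s⟩| = 2 and |⟨r^4s⟩| = 2, so |H| is a multiple of lcm(2, 2) = 2 and divides |G| = 30.
Closing under the operation: H = {e, r^5, r^10, r^4s, r^9s, r^14s}, so |H| = 6.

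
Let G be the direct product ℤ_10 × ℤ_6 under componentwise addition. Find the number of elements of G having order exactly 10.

12

An element (a,b) has order lcm(ord(a), ord(b)); count pairs with lcm equal to 10.
Enumerating gives 12 such elements.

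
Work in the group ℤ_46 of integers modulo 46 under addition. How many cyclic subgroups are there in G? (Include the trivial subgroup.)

4

A cyclic subgroup of order d is generated by each of its φ(d) elements of order d, so the cyclic subgroups of order d number (#elements of order d)/φ(d).
Cyclic subgroups by order — order 1: 1; order 2: 1; order 23: 1; order 46: 1.
Total: 4.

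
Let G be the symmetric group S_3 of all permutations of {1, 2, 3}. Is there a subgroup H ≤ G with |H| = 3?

3 | 6. A subgroup of order 3 is {e, (1 2 3), (1 3 2)}.

Yes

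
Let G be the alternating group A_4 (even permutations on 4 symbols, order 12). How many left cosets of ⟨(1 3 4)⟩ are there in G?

|⟨(1 3 4)⟩| = 3 and |G| = 12.
By Lagrange, [G : H] = |G|/|H| = 12/3 = 4.

4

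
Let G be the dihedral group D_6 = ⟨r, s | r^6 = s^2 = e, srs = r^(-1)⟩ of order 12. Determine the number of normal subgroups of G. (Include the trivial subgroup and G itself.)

7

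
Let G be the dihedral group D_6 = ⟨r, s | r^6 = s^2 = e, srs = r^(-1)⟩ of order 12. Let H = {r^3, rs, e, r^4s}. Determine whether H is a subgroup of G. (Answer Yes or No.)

Yes

|H| = 4 divides |G| = 12, consistent with Lagrange.
H contains the identity, every element's inverse is in H, and H is closed under ·: it is a subgroup.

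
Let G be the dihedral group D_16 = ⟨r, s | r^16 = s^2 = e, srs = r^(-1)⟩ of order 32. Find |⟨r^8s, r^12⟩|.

8

|⟨r^8s⟩| = 2 and |⟨r^12⟩| = 4, so |H| is a multiple of lcm(2, 4) = 4 and divides |G| = 32.
Closing under the operation: H = {e, r^4, r^8, r^12, s, r^4s, r^8s, r^12s}, so |H| = 8.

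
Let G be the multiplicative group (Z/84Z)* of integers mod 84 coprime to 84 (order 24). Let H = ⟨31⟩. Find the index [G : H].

|⟨31⟩| = 6 and |G| = 24.
By Lagrange, [G : H] = |G|/|H| = 24/6 = 4.

4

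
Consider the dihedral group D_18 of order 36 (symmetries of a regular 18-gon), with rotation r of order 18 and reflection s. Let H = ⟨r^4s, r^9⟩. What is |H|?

|⟨r^4s⟩| = 2 and |⟨r^9⟩| = 2, so |H| is a multiple of lcm(2, 2) = 2 and divides |G| = 36.
Closing under the operation: H = {e, r^9, r^4s, r^13s}, so |H| = 4.

4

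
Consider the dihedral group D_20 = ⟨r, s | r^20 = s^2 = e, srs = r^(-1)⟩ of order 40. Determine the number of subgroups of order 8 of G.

5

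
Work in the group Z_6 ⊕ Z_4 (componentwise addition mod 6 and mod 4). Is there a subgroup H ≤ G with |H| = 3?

3 | 24. A subgroup of order 3 is {(0,0), (2,0), (4,0)}.

Yes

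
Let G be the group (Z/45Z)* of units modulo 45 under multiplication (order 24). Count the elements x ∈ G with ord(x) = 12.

8

The elements of order 12 are: 2, 7, 13, 22, 23, 32, 38, 43.
That's 8.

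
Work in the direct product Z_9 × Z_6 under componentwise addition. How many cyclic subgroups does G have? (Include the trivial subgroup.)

Group the elements of G by the cyclic subgroup they generate; each cyclic subgroup of order d accounts for φ(d) elements.
Cyclic subgroups by order — order 1: 1; order 2: 1; order 3: 4; order 6: 4; order 9: 3; order 18: 3.
Total: 16.

16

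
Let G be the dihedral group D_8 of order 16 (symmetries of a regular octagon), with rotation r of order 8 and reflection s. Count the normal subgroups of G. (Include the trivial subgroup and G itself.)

7

G has 19 subgroups. Checking conjugation-invariance by order — order 1: 1/1 normal; order 2: 1/9 normal; order 4: 1/5 normal; order 8: 3/3 normal; order 16: 1/1 normal.
Total normal subgroups: 7.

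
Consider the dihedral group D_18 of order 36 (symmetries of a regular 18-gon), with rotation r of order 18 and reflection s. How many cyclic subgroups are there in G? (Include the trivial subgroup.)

Each element a generates a cyclic subgroup ⟨a⟩; distinct elements may generate the same one (a cyclic group of order d has φ(d) generators).
Cyclic subgroups by order — order 1: 1; order 2: 19; order 3: 1; order 6: 1; order 9: 1; order 18: 1.
Total: 24.

24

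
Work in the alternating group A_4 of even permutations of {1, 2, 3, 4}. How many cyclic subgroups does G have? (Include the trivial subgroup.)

Each element a generates a cyclic subgroup ⟨a⟩; distinct elements may generate the same one (a cyclic group of order d has φ(d) generators).
Cyclic subgroups by order — order 1: 1; order 2: 3; order 3: 4.
Total: 8.

8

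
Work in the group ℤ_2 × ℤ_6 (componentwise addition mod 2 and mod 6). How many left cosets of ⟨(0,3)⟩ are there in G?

6

|⟨(0,3)⟩| = 2 and |G| = 12.
By Lagrange, [G : H] = |G|/|H| = 12/2 = 6.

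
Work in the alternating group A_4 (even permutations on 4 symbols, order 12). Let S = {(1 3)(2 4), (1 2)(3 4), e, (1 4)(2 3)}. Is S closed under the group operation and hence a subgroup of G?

|S| = 4 divides |G| = 12, consistent with Lagrange.
S contains the identity, every element's inverse is in S, and S is closed under ∘: it is a subgroup.

Yes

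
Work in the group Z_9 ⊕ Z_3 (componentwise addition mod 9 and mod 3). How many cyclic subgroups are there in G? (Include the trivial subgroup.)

8

Each element a generates a cyclic subgroup ⟨a⟩; distinct elements may generate the same one (a cyclic group of order d has φ(d) generators).
Cyclic subgroups by order — order 1: 1; order 3: 4; order 9: 3.
Total: 8.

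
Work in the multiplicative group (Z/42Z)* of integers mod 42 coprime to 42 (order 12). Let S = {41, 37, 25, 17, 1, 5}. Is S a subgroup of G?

Yes

|S| = 6 divides |G| = 12, consistent with Lagrange.
S contains the identity, every element's inverse is in S, and S is closed under ·: it is a subgroup.
In fact S = ⟨17⟩.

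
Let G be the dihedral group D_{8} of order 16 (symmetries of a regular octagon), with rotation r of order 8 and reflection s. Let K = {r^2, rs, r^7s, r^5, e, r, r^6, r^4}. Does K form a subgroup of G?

r^5 ∈ K but its inverse r^3 ∉ K, so K is not a subgroup.

No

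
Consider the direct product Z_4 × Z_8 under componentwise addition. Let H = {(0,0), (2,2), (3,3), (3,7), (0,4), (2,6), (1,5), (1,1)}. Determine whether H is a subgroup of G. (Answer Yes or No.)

Yes

|H| = 8 divides |G| = 32, consistent with Lagrange.
H contains the identity, every element's inverse is in H, and H is closed under +: it is a subgroup.
In fact H = ⟨(1,5)⟩.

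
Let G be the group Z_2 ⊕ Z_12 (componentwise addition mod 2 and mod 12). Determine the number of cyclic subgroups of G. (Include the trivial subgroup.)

12

A cyclic subgroup of order d is generated by each of its φ(d) elements of order d, so the cyclic subgroups of order d number (#elements of order d)/φ(d).
Cyclic subgroups by order — order 1: 1; order 2: 3; order 3: 1; order 4: 2; order 6: 3; order 12: 2.
Total: 12.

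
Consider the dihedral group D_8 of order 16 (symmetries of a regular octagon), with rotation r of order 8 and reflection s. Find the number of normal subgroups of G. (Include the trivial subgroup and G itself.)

G has 19 subgroups. Checking conjugation-invariance by order — order 1: 1/1 normal; order 2: 1/9 normal; order 4: 1/5 normal; order 8: 3/3 normal; order 16: 1/1 normal.
Total normal subgroups: 7.

7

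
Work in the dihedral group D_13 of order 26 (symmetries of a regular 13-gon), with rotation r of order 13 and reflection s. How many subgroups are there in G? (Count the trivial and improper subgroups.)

|G| = 26, so by Lagrange every subgroup order divides 26. Divisors: 1, 2, 13, 26.
Subgroups by order — order 1: 1; order 2: 13; order 13: 1; order 26: 1.
Total: 1 + 13 + 1 + 1 = 16.

16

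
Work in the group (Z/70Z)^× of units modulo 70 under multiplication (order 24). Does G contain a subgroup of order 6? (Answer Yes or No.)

6 | 24. A subgroup of order 6 is {1, 11, 19, 51, 59, 69}.

Yes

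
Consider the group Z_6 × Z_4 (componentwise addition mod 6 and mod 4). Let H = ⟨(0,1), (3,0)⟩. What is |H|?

|⟨(0,1)⟩| = 4 and |⟨(3,0)⟩| = 2, so |H| is a multiple of lcm(4, 2) = 4 and divides |G| = 24.
Closing under the operation: H = {(0,0), (0,1), (0,2), (0,3), (3,0), (3,1), (3,2), (3,3)}, so |H| = 8.

8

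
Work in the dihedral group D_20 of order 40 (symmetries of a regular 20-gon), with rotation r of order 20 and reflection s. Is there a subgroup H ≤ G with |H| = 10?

Yes

10 | 40. A subgroup of order 10 is {e, r^2, r^4, r^6, r^8, r^10, r^12, r^14, r^16, r^18}.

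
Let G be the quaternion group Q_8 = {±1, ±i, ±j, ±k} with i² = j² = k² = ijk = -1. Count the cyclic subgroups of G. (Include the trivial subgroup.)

5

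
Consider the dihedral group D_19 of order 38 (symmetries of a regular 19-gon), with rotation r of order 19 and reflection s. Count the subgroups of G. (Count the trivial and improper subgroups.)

|G| = 38, so by Lagrange every subgroup order divides 38. Divisors: 1, 2, 19, 38.
Subgroups by order — order 1: 1; order 2: 19; order 19: 1; order 38: 1.
Total: 1 + 19 + 1 + 1 = 22.

22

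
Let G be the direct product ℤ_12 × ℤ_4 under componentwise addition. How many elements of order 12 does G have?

24

An element (a,b) has order lcm(ord(a), ord(b)); count pairs with lcm equal to 12.
Enumerating gives 24 such elements.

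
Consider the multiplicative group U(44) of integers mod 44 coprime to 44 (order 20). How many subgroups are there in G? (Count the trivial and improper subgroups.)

|G| = 20, so by Lagrange every subgroup order divides 20. Divisors: 1, 2, 4, 5, 10, 20.
Subgroups by order — order 1: 1; order 2: 3; order 4: 1; order 5: 1; order 10: 3; order 20: 1.
Total: 1 + 3 + 1 + 1 + 3 + 1 = 10.

10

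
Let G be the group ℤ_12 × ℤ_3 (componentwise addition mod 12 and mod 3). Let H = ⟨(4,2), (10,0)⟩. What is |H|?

18

|⟨(4,2)⟩| = 3 and |⟨(10,0)⟩| = 6, so |H| is a multiple of lcm(3, 6) = 6 and divides |G| = 36.
Closing under the operation: H = {(0,0), (0,1), (0,2), (2,0), (2,1), (2,2), (4,0), (4,1), (4,2), (6,0), (6,1), (6,2), (8,0), (8,1), (8,2), (10,0), (10,1), (10,2)}, so |H| = 18.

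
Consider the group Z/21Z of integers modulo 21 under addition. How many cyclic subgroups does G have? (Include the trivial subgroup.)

A cyclic subgroup of order d is generated by each of its φ(d) elements of order d, so the cyclic subgroups of order d number (#elements of order d)/φ(d).
Cyclic subgroups by order — order 1: 1; order 3: 1; order 7: 1; order 21: 1.
Total: 4.

4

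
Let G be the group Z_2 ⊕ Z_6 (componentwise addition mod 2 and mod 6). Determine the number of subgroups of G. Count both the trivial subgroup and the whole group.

|G| = 12, so by Lagrange every subgroup order divides 12. Divisors: 1, 2, 3, 4, 6, 12.
Subgroups by order — order 1: 1; order 2: 3; order 3: 1; order 4: 1; order 6: 3; order 12: 1.
Total: 1 + 3 + 1 + 1 + 3 + 1 = 10.

10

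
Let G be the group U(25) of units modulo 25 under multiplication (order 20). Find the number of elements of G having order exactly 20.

8

The elements of order 20 are: 2, 3, 8, 12, 13, 17, 22, 23.
That's 8.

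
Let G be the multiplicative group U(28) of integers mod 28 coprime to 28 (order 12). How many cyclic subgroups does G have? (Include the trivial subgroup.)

8

Each element a generates a cyclic subgroup ⟨a⟩; distinct elements may generate the same one (a cyclic group of order d has φ(d) generators).
Cyclic subgroups by order — order 1: 1; order 2: 3; order 3: 1; order 6: 3.
Total: 8.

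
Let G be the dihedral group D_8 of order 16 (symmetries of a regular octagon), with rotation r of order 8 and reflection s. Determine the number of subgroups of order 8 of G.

3

|G| = 16 and 8 | 16, so subgroups of order 8 are possible by Lagrange.
The subgroups of order 8 are: {e, r, r^2, r^3, r^4, r^5, r^6, r^7}; {e, r^2, r^4, r^6, s, r^2s, r^4s, r^6s}; {e, r^2, r^4, r^6, rs, r^3s, r^5s, r^7s}.
So G has 3 subgroups of order 8.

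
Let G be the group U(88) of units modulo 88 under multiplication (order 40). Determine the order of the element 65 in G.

2

Compute successive powers of 65 mod 88: 65, 1; 65^2 ≡ 1 (mod 88).
So |⟨65⟩| = 2.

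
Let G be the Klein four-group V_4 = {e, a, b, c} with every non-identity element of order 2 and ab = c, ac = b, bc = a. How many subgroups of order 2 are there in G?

3

|G| = 4 and 2 | 4, so subgroups of order 2 are possible by Lagrange.
The subgroups of order 2 are: {e, a}; {e, b}; {e, c}.
So G has 3 subgroups of order 2.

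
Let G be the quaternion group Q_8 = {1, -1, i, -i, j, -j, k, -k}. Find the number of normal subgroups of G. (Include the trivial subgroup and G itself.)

G has 6 subgroups. Checking conjugation-invariance by order — order 1: 1/1 normal; order 2: 1/1 normal; order 4: 3/3 normal; order 8: 1/1 normal.
Total normal subgroups: 6.

6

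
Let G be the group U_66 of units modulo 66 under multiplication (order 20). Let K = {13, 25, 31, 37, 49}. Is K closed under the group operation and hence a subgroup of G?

The identity 1 ∉ K, so K is not a subgroup.

No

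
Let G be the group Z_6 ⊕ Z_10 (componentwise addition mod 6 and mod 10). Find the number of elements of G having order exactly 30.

An element (a,b) has order lcm(ord(a), ord(b)); count pairs with lcm equal to 30.
Enumerating gives 24 such elements.

24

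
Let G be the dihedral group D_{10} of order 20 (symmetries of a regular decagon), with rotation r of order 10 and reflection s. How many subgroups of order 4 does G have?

5

|G| = 20 and 4 | 20, so subgroups of order 4 are possible by Lagrange.
The subgroups of order 4 are: {e, r^5, r^2s, r^7s}; {e, r^5, r^3s, r^8s}; {e, r^5, r^4s, r^9s}; {e, r^5, s, r^5s}; … (5 in all).
So G has 5 subgroups of order 4.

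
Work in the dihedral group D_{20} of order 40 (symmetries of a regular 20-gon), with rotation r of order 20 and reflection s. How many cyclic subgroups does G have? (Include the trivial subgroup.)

Group the elements of G by the cyclic subgroup they generate; each cyclic subgroup of order d accounts for φ(d) elements.
Cyclic subgroups by order — order 1: 1; order 2: 21; order 4: 1; order 5: 1; order 10: 1; order 20: 1.
Total: 26.

26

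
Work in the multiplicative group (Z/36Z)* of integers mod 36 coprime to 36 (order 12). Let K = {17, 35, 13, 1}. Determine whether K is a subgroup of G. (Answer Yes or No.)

13 ∈ K but its inverse 25 ∉ K, so K is not a subgroup.

No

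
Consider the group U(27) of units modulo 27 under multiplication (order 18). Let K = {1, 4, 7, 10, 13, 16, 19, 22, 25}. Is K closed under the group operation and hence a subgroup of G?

|K| = 9 divides |G| = 18, consistent with Lagrange.
K contains the identity, every element's inverse is in K, and K is closed under ·: it is a subgroup.
In fact K = ⟨4⟩.

Yes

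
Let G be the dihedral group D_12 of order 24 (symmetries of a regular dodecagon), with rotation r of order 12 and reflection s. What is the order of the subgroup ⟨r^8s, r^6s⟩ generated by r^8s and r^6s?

12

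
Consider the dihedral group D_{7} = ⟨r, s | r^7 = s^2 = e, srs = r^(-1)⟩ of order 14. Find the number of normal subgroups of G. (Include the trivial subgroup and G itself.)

3

G has 10 subgroups. Checking conjugation-invariance by order — order 1: 1/1 normal; order 2: 0/7 normal; order 7: 1/1 normal; order 14: 1/1 normal.
Total normal subgroups: 3.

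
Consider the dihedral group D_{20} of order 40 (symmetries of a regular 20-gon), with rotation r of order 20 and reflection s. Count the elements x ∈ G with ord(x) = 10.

4

The elements of order 10 are: r^2, r^6, r^14, r^18.
That's 4.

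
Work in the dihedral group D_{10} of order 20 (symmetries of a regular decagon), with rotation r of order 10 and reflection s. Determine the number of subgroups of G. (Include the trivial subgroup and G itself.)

|G| = 20, so by Lagrange every subgroup order divides 20. Divisors: 1, 2, 4, 5, 10, 20.
Subgroups by order — order 1: 1; order 2: 11; order 4: 5; order 5: 1; order 10: 3; order 20: 1.
Total: 1 + 11 + 5 + 1 + 3 + 1 = 22.

22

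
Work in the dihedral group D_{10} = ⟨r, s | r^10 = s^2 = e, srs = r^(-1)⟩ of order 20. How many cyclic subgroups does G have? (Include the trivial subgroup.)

14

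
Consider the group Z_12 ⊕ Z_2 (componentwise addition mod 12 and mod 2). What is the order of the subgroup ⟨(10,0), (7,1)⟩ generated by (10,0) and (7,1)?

12

|⟨(10,0)⟩| = 6 and |⟨(7,1)⟩| = 12, so |H| is a multiple of lcm(6, 12) = 12 and divides |G| = 24.
Closing under the operation: H = {(0,0), (1,1), (2,0), (3,1), (4,0), (5,1), (6,0), (7,1), (8,0), (9,1), (10,0), (11,1)}, so |H| = 12.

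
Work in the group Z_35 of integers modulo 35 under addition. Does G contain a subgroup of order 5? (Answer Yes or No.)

Yes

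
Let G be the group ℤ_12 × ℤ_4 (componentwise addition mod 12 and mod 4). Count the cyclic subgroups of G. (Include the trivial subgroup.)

Group the elements of G by the cyclic subgroup they generate; each cyclic subgroup of order d accounts for φ(d) elements.
Cyclic subgroups by order — order 1: 1; order 2: 3; order 3: 1; order 4: 6; order 6: 3; order 12: 6.
Total: 20.

20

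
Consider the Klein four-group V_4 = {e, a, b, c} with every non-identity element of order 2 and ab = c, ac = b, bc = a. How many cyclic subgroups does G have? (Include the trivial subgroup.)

4

A cyclic subgroup of order d is generated by each of its φ(d) elements of order d, so the cyclic subgroups of order d number (#elements of order d)/φ(d).
Cyclic subgroups by order — order 1: 1; order 2: 3.
Total: 4.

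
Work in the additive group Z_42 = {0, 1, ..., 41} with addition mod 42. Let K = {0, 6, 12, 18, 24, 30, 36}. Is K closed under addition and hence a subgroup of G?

Yes

|K| = 7 divides |G| = 42, consistent with Lagrange.
K contains the identity, every element's inverse is in K, and K is closed under +: it is a subgroup.
In fact K = ⟨18⟩.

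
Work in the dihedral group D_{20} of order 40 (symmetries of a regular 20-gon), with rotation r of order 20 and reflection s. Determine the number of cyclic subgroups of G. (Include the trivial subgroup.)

A cyclic subgroup of order d is generated by each of its φ(d) elements of order d, so the cyclic subgroups of order d number (#elements of order d)/φ(d).
Cyclic subgroups by order — order 1: 1; order 2: 21; order 4: 1; order 5: 1; order 10: 1; order 20: 1.
Total: 26.

26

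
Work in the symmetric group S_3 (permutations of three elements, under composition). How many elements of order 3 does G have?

2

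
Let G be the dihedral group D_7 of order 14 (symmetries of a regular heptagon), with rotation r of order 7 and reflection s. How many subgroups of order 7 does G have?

1

|G| = 14 and 7 | 14, so subgroups of order 7 are possible by Lagrange.
The subgroups of order 7 are: {e, r, r^2, r^3, r^4, r^5, r^6}.
So G has 1 subgroup of order 7.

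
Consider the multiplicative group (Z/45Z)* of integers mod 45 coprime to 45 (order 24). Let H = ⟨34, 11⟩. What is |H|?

|⟨34⟩| = 6 and |⟨11⟩| = 6, so |H| is a multiple of lcm(6, 6) = 6 and divides |G| = 24.
Closing under the operation: H = {1, 4, 11, 14, 16, 19, 26, 29, 31, 34, 41, 44}, so |H| = 12.

12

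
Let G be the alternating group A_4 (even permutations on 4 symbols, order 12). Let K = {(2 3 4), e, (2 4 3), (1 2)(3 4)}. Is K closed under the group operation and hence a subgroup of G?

Closure fails: (2 4 3) ∘ (1 2)(3 4) = (1 4 2) ∉ K. So K is not a subgroup.

No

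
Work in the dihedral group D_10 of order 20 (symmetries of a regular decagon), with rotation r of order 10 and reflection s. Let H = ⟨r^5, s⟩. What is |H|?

4

|⟨r^5⟩| = 2 and |⟨s⟩| = 2, so |H| is a multiple of lcm(2, 2) = 2 and divides |G| = 20.
Closing under the operation: H = {e, r^5, s, r^5s}, so |H| = 4.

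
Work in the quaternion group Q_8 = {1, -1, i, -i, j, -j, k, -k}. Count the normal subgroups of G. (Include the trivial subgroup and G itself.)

6

G has 6 subgroups. Checking conjugation-invariance by order — order 1: 1/1 normal; order 2: 1/1 normal; order 4: 3/3 normal; order 8: 1/1 normal.
Total normal subgroups: 6.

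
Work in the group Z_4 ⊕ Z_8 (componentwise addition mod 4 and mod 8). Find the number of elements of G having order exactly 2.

An element (a,b) has order lcm(ord(a), ord(b)); count pairs with lcm equal to 2.
Enumerating gives 3 such elements.

3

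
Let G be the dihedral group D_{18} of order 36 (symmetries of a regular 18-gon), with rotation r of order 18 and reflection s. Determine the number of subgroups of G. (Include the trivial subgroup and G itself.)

|G| = 36, so by Lagrange every subgroup order divides 36. Divisors: 1, 2, 3, 4, 6, 9, 12, 18, 36.
Subgroups by order — order 1: 1; order 2: 19; order 3: 1; order 4: 9; order 6: 7; order 9: 1; order 12: 3; order 18: 3; order 36: 1.
Total: 1 + 19 + 1 + 9 + 7 + 1 + 3 + 3 + 1 = 45.

45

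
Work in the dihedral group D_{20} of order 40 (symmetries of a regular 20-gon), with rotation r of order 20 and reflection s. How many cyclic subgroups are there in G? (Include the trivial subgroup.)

Each element a generates a cyclic subgroup ⟨a⟩; distinct elements may generate the same one (a cyclic group of order d has φ(d) generators).
Cyclic subgroups by order — order 1: 1; order 2: 21; order 4: 1; order 5: 1; order 10: 1; order 20: 1.
Total: 26.

26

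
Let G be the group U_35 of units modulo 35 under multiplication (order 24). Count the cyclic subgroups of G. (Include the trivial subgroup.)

12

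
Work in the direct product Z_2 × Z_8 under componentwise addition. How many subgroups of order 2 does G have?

|G| = 16 and 2 | 16, so subgroups of order 2 are possible by Lagrange.
The subgroups of order 2 are: {(0,0), (0,4)}; {(0,0), (1,0)}; {(0,0), (1,4)}.
So G has 3 subgroups of order 2.

3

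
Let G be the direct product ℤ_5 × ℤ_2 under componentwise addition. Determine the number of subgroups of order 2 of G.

|G| = 10 and 2 | 10, so subgroups of order 2 are possible by Lagrange.
The subgroups of order 2 are: {(0,0), (0,1)}.
So G has 1 subgroup of order 2.

1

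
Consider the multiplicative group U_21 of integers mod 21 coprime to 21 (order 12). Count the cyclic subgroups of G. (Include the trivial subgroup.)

8

Each element a generates a cyclic subgroup ⟨a⟩; distinct elements may generate the same one (a cyclic group of order d has φ(d) generators).
Cyclic subgroups by order — order 1: 1; order 2: 3; order 3: 1; order 6: 3.
Total: 8.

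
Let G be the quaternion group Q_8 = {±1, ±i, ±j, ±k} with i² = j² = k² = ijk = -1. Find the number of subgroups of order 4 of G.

|G| = 8 and 4 | 8, so subgroups of order 4 are possible by Lagrange.
The subgroups of order 4 are: {1, -1, i, -i}; {1, -1, j, -j}; {1, -1, k, -k}.
So G has 3 subgroups of order 4.

3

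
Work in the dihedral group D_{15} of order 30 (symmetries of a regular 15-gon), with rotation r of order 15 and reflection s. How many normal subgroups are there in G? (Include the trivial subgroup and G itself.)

G has 28 subgroups. Checking conjugation-invariance by order — order 1: 1/1 normal; order 2: 0/15 normal; order 3: 1/1 normal; order 5: 1/1 normal; order 6: 0/5 normal; order 10: 0/3 normal; order 15: 1/1 normal; order 30: 1/1 normal.
Total normal subgroups: 5.

5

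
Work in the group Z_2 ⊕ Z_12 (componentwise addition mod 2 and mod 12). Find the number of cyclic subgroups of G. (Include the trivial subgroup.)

12

Each element a generates a cyclic subgroup ⟨a⟩; distinct elements may generate the same one (a cyclic group of order d has φ(d) generators).
Cyclic subgroups by order — order 1: 1; order 2: 3; order 3: 1; order 4: 2; order 6: 3; order 12: 2.
Total: 12.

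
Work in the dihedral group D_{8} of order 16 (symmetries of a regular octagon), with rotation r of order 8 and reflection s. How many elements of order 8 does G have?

4

The elements of order 8 are: r, r^3, r^5, r^7.
That's 4.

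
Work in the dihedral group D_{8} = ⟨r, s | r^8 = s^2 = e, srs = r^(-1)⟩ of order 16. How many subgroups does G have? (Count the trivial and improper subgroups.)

|G| = 16, so by Lagrange every subgroup order divides 16. Divisors: 1, 2, 4, 8, 16.
Subgroups by order — order 1: 1; order 2: 9; order 4: 5; order 8: 3; order 16: 1.
Total: 1 + 9 + 5 + 3 + 1 = 19.

19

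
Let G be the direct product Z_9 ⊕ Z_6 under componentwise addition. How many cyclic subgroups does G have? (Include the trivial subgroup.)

Group the elements of G by the cyclic subgroup they generate; each cyclic subgroup of order d accounts for φ(d) elements.
Cyclic subgroups by order — order 1: 1; order 2: 1; order 3: 4; order 6: 4; order 9: 3; order 18: 3.
Total: 16.

16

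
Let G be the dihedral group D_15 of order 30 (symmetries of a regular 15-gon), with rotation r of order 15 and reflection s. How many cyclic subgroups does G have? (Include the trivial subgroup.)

Group the elements of G by the cyclic subgroup they generate; each cyclic subgroup of order d accounts for φ(d) elements.
Cyclic subgroups by order — order 1: 1; order 2: 15; order 3: 1; order 5: 1; order 15: 1.
Total: 19.

19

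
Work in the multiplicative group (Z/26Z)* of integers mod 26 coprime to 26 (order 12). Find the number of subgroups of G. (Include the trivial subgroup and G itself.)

6

|G| = 12, so by Lagrange every subgroup order divides 12. Divisors: 1, 2, 3, 4, 6, 12.
Subgroups by order — order 1: 1; order 2: 1; order 3: 1; order 4: 1; order 6: 1; order 12: 1.
Total: 1 + 1 + 1 + 1 + 1 + 1 = 6.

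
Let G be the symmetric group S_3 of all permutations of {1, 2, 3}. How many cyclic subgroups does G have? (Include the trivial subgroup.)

5

Group the elements of G by the cyclic subgroup they generate; each cyclic subgroup of order d accounts for φ(d) elements.
Cyclic subgroups by order — order 1: 1; order 2: 3; order 3: 1.
Total: 5.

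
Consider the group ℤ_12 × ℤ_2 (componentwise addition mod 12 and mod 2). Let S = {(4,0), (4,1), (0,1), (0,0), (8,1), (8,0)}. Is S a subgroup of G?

|S| = 6 divides |G| = 24, consistent with Lagrange.
S contains the identity, every element's inverse is in S, and S is closed under +: it is a subgroup.
In fact S = ⟨(4,1)⟩.

Yes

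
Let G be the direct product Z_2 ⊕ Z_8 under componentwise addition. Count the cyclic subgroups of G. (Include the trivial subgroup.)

8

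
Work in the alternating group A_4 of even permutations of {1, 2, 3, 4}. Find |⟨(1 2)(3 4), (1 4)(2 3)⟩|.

|⟨(1 2)(3 4)⟩| = 2 and |⟨(1 4)(2 3)⟩| = 2, so |H| is a multiple of lcm(2, 2) = 2 and divides |G| = 12.
Closing under the operation: H = {e, (1 2)(3 4), (1 3)(2 4), (1 4)(2 3)}, so |H| = 4.

4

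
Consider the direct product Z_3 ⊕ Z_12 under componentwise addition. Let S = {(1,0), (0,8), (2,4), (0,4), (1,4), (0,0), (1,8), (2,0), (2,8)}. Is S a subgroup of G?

Yes

|S| = 9 divides |G| = 36, consistent with Lagrange.
S contains the identity, every element's inverse is in S, and S is closed under +: it is a subgroup.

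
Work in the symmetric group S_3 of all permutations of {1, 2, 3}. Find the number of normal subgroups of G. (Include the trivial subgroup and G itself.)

3

G has 6 subgroups. Checking conjugation-invariance by order — order 1: 1/1 normal; order 2: 0/3 normal; order 3: 1/1 normal; order 6: 1/1 normal.
Total normal subgroups: 3.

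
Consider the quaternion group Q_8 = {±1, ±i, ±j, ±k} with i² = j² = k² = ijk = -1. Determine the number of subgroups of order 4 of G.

3

|G| = 8 and 4 | 8, so subgroups of order 4 are possible by Lagrange.
The subgroups of order 4 are: {1, -1, i, -i}; {1, -1, j, -j}; {1, -1, k, -k}.
So G has 3 subgroups of order 4.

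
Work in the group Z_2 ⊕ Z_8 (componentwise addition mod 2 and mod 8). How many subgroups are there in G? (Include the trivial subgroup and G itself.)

|G| = 16, so by Lagrange every subgroup order divides 16. Divisors: 1, 2, 4, 8, 16.
Subgroups by order — order 1: 1; order 2: 3; order 4: 3; order 8: 3; order 16: 1.
Total: 1 + 3 + 3 + 3 + 1 = 11.

11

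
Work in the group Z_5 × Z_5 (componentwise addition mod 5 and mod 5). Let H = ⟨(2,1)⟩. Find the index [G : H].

5

|⟨(2,1)⟩| = 5 and |G| = 25.
By Lagrange, [G : H] = |G|/|H| = 25/5 = 5.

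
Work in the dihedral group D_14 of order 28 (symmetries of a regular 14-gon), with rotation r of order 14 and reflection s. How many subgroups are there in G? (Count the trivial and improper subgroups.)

28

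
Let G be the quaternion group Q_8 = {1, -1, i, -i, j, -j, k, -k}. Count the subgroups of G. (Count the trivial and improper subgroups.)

6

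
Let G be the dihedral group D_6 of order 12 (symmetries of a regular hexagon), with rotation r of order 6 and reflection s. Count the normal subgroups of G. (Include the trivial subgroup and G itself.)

7

G has 16 subgroups. Checking conjugation-invariance by order — order 1: 1/1 normal; order 2: 1/7 normal; order 3: 1/1 normal; order 4: 0/3 normal; order 6: 3/3 normal; order 12: 1/1 normal.
Total normal subgroups: 7.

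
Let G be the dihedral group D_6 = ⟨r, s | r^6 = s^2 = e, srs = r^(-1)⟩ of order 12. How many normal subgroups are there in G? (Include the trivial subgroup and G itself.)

G has 16 subgroups. Checking conjugation-invariance by order — order 1: 1/1 normal; order 2: 1/7 normal; order 3: 1/1 normal; order 4: 0/3 normal; order 6: 3/3 normal; order 12: 1/1 normal.
Total normal subgroups: 7.

7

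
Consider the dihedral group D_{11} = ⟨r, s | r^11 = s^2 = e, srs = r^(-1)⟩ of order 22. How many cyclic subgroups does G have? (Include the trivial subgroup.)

A cyclic subgroup of order d is generated by each of its φ(d) elements of order d, so the cyclic subgroups of order d number (#elements of order d)/φ(d).
Cyclic subgroups by order — order 1: 1; order 2: 11; order 11: 1.
Total: 13.

13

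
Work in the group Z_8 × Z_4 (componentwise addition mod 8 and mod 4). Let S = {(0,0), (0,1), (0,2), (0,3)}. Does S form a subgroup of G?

|S| = 4 divides |G| = 32, consistent with Lagrange.
S contains the identity, every element's inverse is in S, and S is closed under +: it is a subgroup.
In fact S = ⟨(0,1)⟩.

Yes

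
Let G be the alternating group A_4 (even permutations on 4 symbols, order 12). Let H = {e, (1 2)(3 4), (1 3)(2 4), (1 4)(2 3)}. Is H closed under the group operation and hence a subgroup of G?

Yes

|H| = 4 divides |G| = 12, consistent with Lagrange.
H contains the identity, every element's inverse is in H, and H is closed under ∘: it is a subgroup.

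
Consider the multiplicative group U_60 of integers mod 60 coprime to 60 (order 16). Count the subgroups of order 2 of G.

7

|G| = 16 and 2 | 16, so subgroups of order 2 are possible by Lagrange.
The subgroups of order 2 are: {1, 11}; {1, 19}; {1, 29}; {1, 31}; … (7 in all).
So G has 7 subgroups of order 2.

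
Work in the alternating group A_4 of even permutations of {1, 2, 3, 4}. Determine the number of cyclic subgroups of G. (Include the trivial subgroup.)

8

Group the elements of G by the cyclic subgroup they generate; each cyclic subgroup of order d accounts for φ(d) elements.
Cyclic subgroups by order — order 1: 1; order 2: 3; order 3: 4.
Total: 8.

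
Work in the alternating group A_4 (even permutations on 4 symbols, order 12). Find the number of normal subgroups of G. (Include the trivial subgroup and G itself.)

3

G has 10 subgroups. Checking conjugation-invariance by order — order 1: 1/1 normal; order 2: 0/3 normal; order 3: 0/4 normal; order 4: 1/1 normal; order 12: 1/1 normal.
Total normal subgroups: 3.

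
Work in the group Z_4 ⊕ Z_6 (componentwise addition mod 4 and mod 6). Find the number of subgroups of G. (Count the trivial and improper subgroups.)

|G| = 24, so by Lagrange every subgroup order divides 24. Divisors: 1, 2, 3, 4, 6, 8, 12, 24.
Subgroups by order — order 1: 1; order 2: 3; order 3: 1; order 4: 3; order 6: 3; order 8: 1; order 12: 3; order 24: 1.
Total: 1 + 3 + 1 + 3 + 3 + 1 + 3 + 1 = 16.

16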